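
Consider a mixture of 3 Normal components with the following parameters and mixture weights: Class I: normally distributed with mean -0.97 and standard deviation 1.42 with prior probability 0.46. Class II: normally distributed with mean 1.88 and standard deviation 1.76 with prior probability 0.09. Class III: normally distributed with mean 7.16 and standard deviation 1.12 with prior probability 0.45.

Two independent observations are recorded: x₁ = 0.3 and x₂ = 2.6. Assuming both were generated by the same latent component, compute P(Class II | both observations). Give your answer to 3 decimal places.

0.734

By Bayes' theorem, P(k | x) = w_k f_k(x) / Σ_j w_j f_j(x).
Since both observations come from the same component, the likelihood for component k is f_k(x₁)·f_k(x₂).
  p_I = [0.188334] × [0.0119156] = 0.00224411
  p_II = [0.151494] × [0.208476] = 0.0315829
  p_III = [2.5426e-09] × [8.95662e-05] = 2.27731e-13
Unnormalised posteriors:
  w_I·p_I = 0.46 × 0.00224411 = 0.00103229
  w_II·p_II = 0.09 × 0.0315829 = 0.00284246
  w_III·p_III = 0.45 × 2.27731e-13 = 1.02479e-13
Evidence: 0.00103229 + 0.00284246 + 1.02479e-13 = 0.00387475
P(Class II | x₁,x₂) ≈ 0.734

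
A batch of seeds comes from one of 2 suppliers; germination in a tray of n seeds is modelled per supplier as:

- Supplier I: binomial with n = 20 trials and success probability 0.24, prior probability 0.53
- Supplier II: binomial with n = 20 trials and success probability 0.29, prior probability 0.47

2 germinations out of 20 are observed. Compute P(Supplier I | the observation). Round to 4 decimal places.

0.7244

By Bayes' theorem, P(k | x) = w_k f_k(x) / Σ_j w_j f_j(x).
Binomial probabilities:
  p_I = C(20,2)·0.24^2·0.76^18 = 190·0.0576·0.00715558 = 0.0783106
  p_II = C(20,2)·0.29^2·0.71^18 = 190·0.0841·0.00210209 = 0.0335892
Multiply by the mixture weights:
  w_I·p_I = 0.53 × 0.0783106 = 0.0415046
  w_II·p_II = 0.47 × 0.0335892 = 0.0157869
Denominator: 0.0415046 + 0.0157869 = 0.0572916
Responsibility of Supplier I: 0.0415046 / 0.0572916 ≈ 0.7244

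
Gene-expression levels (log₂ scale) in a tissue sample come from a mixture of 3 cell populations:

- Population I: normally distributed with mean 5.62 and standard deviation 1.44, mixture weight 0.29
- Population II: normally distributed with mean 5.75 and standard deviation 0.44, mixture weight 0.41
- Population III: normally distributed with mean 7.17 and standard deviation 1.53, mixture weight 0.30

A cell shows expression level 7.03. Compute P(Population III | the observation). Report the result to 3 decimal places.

0.585

The responsibility of component k is π_k f_k(x) divided by Σ_j π_j f_j(x).
Component likelihoods at x = 7.03:
  p_I = 0.171535
  p_II = 0.0131759
  p_III = 0.259657
Weight by the priors:
  π_I·p_I = 0.29 × 0.171535 = 0.0497453
  π_II·p_II = 0.41 × 0.0131759 = 0.00540213
  π_III·p_III = 0.30 × 0.259657 = 0.0778972
Sum: 0.0497453 + 0.00540213 + 0.0778972 = 0.133045
Responsibility of Population III: 0.0778972 / 0.133045 ≈ 0.585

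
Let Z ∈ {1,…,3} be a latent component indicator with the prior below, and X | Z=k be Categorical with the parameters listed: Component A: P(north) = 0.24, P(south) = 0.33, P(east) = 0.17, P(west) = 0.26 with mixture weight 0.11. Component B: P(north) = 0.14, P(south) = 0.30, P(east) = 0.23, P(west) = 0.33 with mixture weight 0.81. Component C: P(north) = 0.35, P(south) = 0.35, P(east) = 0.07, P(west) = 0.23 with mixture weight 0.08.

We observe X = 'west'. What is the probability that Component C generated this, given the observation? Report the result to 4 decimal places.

The responsibility of component k is π_k f_k(x) divided by Σ_j π_j f_j(x).
Evaluate each component's likelihood at the observed value:
  p_A = 0.26
  p_B = 0.33
  p_C = 0.23
Unnormalised posteriors:
  π_A·p_A = 0.11 × 0.26 = 0.0286
  π_B·p_B = 0.81 × 0.33 = 0.2673
  π_C·p_C = 0.08 × 0.23 = 0.0184
Evidence: 0.0286 + 0.2673 + 0.0184 = 0.3143
So the posterior for Component C is 0.0184 / 0.3143 ≈ 0.0585.

0.0585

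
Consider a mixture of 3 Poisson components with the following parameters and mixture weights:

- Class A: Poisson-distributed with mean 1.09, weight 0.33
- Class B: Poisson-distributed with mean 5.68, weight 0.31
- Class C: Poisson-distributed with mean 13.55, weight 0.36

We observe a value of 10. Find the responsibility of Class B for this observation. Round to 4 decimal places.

The responsibility of component k is π_k f_k(x) divided by Σ_j π_j f_j(x).
Component likelihoods at x = 10:
  L_A = e^(−1.09)·1.09^10/10! = 2.19342e-07
  L_B = e^(−5.68)·5.68^10/10! = 0.0328797
  L_C = e^(−13.55)·13.55^10/10! = 0.074979
Unnormalised posteriors:
  π_A·L_A = 0.33 × 2.19342e-07 = 7.23827e-08
  π_B·L_B = 0.31 × 0.0328797 = 0.0101927
  π_C·L_C = 0.36 × 0.074979 = 0.0269924
Sum: 7.23827e-08 + 0.0101927 + 0.0269924 = 0.0371852
So the posterior for Class B is 0.0101927 / 0.0371852 ≈ 0.2741.

0.2741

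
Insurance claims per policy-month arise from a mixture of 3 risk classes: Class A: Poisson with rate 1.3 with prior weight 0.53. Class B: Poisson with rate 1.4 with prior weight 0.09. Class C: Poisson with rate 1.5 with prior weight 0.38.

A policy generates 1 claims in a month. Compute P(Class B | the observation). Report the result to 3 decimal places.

Posterior ∝ prior × likelihood, so P(k | x) ∝ w_k f_k(x); normalise over all components.
Poisson probabilities:
  f_A = e^(−1.3)·1.3^1/1! = 0.354291
  f_B = e^(−1.4)·1.4^1/1! = 0.345236
  f_C = e^(−1.5)·1.5^1/1! = 0.334695
Unnormalised posteriors:
  w_A·f_A = 0.53 × 0.354291 = 0.187774
  w_B·f_B = 0.09 × 0.345236 = 0.0310712
  w_C·f_C = 0.38 × 0.334695 = 0.127184
Marginal: 0.187774 + 0.0310712 + 0.127184 = 0.34603
P(Class B | data) = 0.0310712 / 0.34603 ≈ 0.090

0.090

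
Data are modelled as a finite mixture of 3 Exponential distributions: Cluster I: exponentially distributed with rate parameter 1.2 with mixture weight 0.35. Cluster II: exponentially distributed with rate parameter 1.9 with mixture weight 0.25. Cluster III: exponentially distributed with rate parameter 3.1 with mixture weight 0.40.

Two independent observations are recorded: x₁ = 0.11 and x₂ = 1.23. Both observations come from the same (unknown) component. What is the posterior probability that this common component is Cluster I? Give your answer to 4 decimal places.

By Bayes' theorem, P(k | x) = π_k f_k(x) / Σ_j π_j f_j(x).
Since both observations come from the same component, the likelihood for component k is f_k(x₁)·f_k(x₂).
  p_I = [1.2·e^(−1.2·0.11) = 1.2·e^(−0.1320) = 1.05161] × [0.27426] = 0.288414
  p_II = [1.9·e^(−1.9·0.11) = 1.9·e^(−0.2090) = 1.54165] × [0.183572] = 0.283005
  p_III = [3.1·e^(−3.1·0.11) = 3.1·e^(−0.3410) = 2.20428] × [0.0684537] = 0.150891
Unnormalised posteriors:
  π_I·p_I = 0.35 × 0.288414 = 0.100945
  π_II·p_II = 0.25 × 0.283005 = 0.0707511
  π_III·p_III = 0.40 × 0.150891 = 0.0603565
Normaliser: 0.100945 + 0.0707511 + 0.0603565 = 0.232053
P(Cluster I | x₁, x₂) ≈ 0.4350

0.4350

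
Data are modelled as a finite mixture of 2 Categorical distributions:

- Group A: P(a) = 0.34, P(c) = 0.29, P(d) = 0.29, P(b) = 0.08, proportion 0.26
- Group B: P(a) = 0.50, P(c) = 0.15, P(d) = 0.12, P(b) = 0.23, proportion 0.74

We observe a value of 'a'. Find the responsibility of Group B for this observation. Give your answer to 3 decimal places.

Apply Bayes' rule: the posterior for each component is proportional to its prior times its likelihood at x.
Categorical probabilities:
  f_A = P(a | comp) = 0.34
  f_B = P(a | comp) = 0.50
Weight by the priors:
  w_A·f_A = 0.26 × 0.34 = 0.0884
  w_B·f_B = 0.74 × 0.5 = 0.37
Sum: 0.0884 + 0.37 = 0.4584
So the posterior for Group B is 0.37 / 0.4584 ≈ 0.807.

0.807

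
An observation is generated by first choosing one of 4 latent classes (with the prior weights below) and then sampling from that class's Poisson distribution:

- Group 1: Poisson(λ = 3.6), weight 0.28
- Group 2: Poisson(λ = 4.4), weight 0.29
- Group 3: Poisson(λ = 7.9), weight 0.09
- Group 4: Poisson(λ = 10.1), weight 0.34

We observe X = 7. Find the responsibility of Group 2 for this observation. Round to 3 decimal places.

0.293

The responsibility of component k is w_k f_k(x) divided by Σ_j w_j f_j(x).
Evaluate each component's likelihood at the observed value:
  p_1 = e^(−3.6)·3.6^7/7! = 0.0424841
  p_2 = e^(−4.4)·4.4^7/7! = 0.0777754
  p_3 = e^(−7.9)·7.9^7/7! = 0.141264
  p_4 = e^(−10.1)·10.1^7/7! = 0.0873866
Prior × likelihood for each component:
  w_1·p_1 = 0.28 × 0.0424841 = 0.0118956
  w_2·p_2 = 0.29 × 0.0777754 = 0.0225549
  w_3·p_3 = 0.09 × 0.141264 = 0.0127138
  w_4·p_4 = 0.34 × 0.0873866 = 0.0297114
Denominator: 0.0118956 + 0.0225549 + 0.0127138 + 0.0297114 = 0.0768757
P(Group 2 | the observation) = 0.0225549 / 0.0768757 ≈ 0.293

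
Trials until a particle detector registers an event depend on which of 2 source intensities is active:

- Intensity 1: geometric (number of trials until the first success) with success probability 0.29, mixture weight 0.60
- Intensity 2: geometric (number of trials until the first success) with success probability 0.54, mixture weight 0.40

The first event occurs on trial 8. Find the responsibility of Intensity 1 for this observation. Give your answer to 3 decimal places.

0.944

P(component k | x) = P(Z=k)·f_k(x) / marginal(x), where marginal(x) = Σ_j P(Z=j)·f_j(x).
Component likelihoods at x = 8:
  f_1 = 0.29·(1−0.29)^7 = 0.29·0.0909512 = 0.0263758
  f_2 = 0.54·(1−0.54)^7 = 0.54·0.00435818 = 0.00235342
Weight by the priors:
  P(Z=1)·f_1 = 0.60 × 0.0263758 = 0.0158255
  P(Z=2)·f_2 = 0.40 × 0.00235342 = 0.000941366
Evidence: 0.0158255 + 0.000941366 = 0.0167669
P(Intensity 1 | the observation) ≈ 0.944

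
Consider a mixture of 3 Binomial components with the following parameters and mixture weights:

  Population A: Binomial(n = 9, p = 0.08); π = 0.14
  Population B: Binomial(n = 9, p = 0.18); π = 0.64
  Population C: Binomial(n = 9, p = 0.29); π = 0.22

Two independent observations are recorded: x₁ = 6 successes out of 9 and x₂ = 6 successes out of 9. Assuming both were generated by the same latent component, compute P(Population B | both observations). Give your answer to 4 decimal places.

0.0221

The responsibility of component k is π_k f_k(x) divided by Σ_j π_j f_j(x).
Since both observations come from the same component, the likelihood for component k is f_k(x₁)·f_k(x₂).
  f_A = [1.71468e-05] × [1.71468e-05] = 2.94012e-10
  f_B = [0.00157527] × [0.00157527] = 2.48149e-06
  f_C = [0.0178831] × [0.0178831] = 0.000319805
Prior × likelihood for each component:
  π_A·f_A = 0.14 × 2.94012e-10 = 4.11617e-11
  π_B·f_B = 0.64 × 2.48149e-06 = 1.58815e-06
  π_C·f_C = 0.22 × 0.000319805 = 7.0357e-05
Evidence: 4.11617e-11 + 1.58815e-06 + 7.0357e-05 = 7.19452e-05
Responsibility of Population B: 1.58815e-06 / 7.19452e-05 ≈ 0.0221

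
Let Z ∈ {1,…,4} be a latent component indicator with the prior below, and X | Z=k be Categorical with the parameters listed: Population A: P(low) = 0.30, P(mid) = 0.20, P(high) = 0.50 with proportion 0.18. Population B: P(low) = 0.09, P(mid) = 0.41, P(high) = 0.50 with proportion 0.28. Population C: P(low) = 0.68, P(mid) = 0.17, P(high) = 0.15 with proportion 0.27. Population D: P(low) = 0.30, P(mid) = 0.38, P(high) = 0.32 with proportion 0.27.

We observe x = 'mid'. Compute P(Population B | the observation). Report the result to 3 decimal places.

By Bayes' theorem, P(k | x) = w_k f_k(x) / Σ_j w_j f_j(x).
Component likelihoods at x = 'mid':
  p_A = P(mid | comp) = 0.20
  p_B = P(mid | comp) = 0.41
  p_C = P(mid | comp) = 0.17
  p_D = P(mid | comp) = 0.38
Prior × likelihood for each component:
  w_A·p_A = 0.18 × 0.2 = 0.036
  w_B·p_B = 0.28 × 0.41 = 0.1148
  w_C·p_C = 0.27 × 0.17 = 0.0459
  w_D·p_D = 0.27 × 0.38 = 0.1026
Denominator: 0.036 + 0.1148 + 0.0459 + 0.1026 = 0.2993
So the posterior for Population B is 0.1148 / 0.2993 ≈ 0.384.

0.384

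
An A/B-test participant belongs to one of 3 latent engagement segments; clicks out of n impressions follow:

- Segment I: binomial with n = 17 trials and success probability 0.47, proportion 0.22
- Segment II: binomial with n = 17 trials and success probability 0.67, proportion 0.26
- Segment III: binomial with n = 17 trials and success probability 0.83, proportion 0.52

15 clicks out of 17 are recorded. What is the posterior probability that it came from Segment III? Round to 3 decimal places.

0.929

By Bayes' theorem, P(k | x) = π_k f_k(x) / Σ_j π_j f_j(x).
Binomial probabilities:
  f_I = 0.000460849
  f_II = 0.0364493
  f_III = 0.240219
Unnormalised posteriors:
  π_I·f_I = 0.22 × 0.000460849 = 0.000101387
  π_II·f_II = 0.26 × 0.0364493 = 0.00947681
  π_III·f_III = 0.52 × 0.240219 = 0.124914
Denominator: 0.000101387 + 0.00947681 + 0.124914 = 0.134492
P(Segment III | data) ≈ 0.929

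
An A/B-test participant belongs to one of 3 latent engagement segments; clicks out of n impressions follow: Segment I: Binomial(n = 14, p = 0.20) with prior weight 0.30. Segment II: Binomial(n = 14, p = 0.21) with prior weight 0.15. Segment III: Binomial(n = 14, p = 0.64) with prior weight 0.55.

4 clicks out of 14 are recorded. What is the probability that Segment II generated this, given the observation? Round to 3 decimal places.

0.335

By Bayes' theorem, P(k | x) = π_k f_k(x) / Σ_j π_j f_j(x).
Evaluate each component's likelihood at the observed value:
  L_I = 0.17197
  L_II = 0.184324
  L_III = 0.00614015
Unnormalised posteriors:
  π_I·L_I = 0.30 × 0.17197 = 0.0515911
  π_II·L_II = 0.15 × 0.184324 = 0.0276486
  π_III·L_III = 0.55 × 0.00614015 = 0.00337708
Sum: 0.0515911 + 0.0276486 + 0.00337708 = 0.0826168
Responsibility of Segment II: 0.0276486 / 0.0826168 ≈ 0.335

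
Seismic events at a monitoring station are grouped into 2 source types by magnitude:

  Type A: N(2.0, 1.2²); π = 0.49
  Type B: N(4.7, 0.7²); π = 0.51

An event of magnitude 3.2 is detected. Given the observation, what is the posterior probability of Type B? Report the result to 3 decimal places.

0.228

Apply Bayes' rule: the posterior for each component is proportional to its prior times its likelihood at x.
Normal densities:
  f_A = 0.201642
  f_B = 0.057373
Weight by the priors:
  π_A·f_A = 0.49 × 0.201642 = 0.0988047
  π_B·f_B = 0.51 × 0.057373 = 0.0292602
Marginal: 0.0988047 + 0.0292602 = 0.128065
Responsibility of Type B: 0.0292602 / 0.128065 ≈ 0.228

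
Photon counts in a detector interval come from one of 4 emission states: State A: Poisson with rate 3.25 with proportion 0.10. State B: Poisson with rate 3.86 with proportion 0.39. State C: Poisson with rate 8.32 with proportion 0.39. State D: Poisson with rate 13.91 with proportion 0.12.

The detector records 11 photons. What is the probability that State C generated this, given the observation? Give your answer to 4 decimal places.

Apply Bayes' rule: the posterior for each component is proportional to its prior times its likelihood at x.
Evaluate each component's likelihood at the observed value:
  L_A = e^(−3.25)·3.25^11/11! = 0.000415054
  L_B = e^(−3.86)·3.86^11/11! = 0.00149599
  L_C = e^(−8.32)·8.32^11/11! = 0.0806995
  L_D = e^(−13.91)·13.91^11/11! = 0.0859818
Weight by the priors:
  P(Z=A)·L_A = 0.10 × 0.000415054 = 4.15054e-05
  P(Z=B)·L_B = 0.39 × 0.00149599 = 0.000583435
  P(Z=C)·L_C = 0.39 × 0.0806995 = 0.0314728
  P(Z=D)·L_D = 0.12 × 0.0859818 = 0.0103178
Evidence: 4.15054e-05 + 0.000583435 + 0.0314728 + 0.0103178 = 0.0424156
So the posterior for State C is 0.0314728 / 0.0424156 ≈ 0.7420.

0.7420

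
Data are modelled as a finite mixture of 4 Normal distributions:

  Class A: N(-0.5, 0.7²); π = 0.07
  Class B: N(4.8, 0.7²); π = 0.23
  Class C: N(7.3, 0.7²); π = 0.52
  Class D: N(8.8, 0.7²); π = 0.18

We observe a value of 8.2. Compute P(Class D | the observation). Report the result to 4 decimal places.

0.3540

By Bayes' theorem, P(k | x) = π_k f_k(x) / Σ_j π_j f_j(x).
Evaluate each component's likelihood at the observed value:
  L_A = (1/(0.7·√(2π)))·exp(−(8.2−-0.5)²/(2·0.7²)) = 0.569918·exp(-77.23469) = 1.63384e-34
  L_B = (1/(0.7·√(2π)))·exp(−(8.2−4.8)²/(2·0.7²)) = 0.569918·exp(-11.79592) = 4.29447e-06
  L_C = (1/(0.7·√(2π)))·exp(−(8.2−7.3)²/(2·0.7²)) = 0.569918·exp(-0.82653) = 0.249376
  L_D = (1/(0.7·√(2π)))·exp(−(8.2−8.8)²/(2·0.7²)) = 0.569918·exp(-0.36735) = 0.394707
Weight by the priors:
  π_A·L_A = 0.07 × 1.63384e-34 = 1.14369e-35
  π_B·L_B = 0.23 × 4.29447e-06 = 9.87729e-07
  π_C·L_C = 0.52 × 0.249376 = 0.129675
  π_D·L_D = 0.18 × 0.394707 = 0.0710473
Sum: 1.14369e-35 + 9.87729e-07 + 0.129675 + 0.0710473 = 0.200724
P(Class D | the observation) ≈ 0.3540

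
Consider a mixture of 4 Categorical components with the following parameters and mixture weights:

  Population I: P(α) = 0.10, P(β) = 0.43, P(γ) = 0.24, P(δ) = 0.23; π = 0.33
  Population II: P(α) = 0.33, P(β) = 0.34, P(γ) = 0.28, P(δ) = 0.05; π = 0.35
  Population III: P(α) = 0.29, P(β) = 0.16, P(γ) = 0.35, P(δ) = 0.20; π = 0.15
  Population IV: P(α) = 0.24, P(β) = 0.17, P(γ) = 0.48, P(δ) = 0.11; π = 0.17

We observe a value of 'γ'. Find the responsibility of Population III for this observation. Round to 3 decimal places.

By Bayes' theorem, P(k | x) = P(Z=k) f_k(x) / Σ_j P(Z=j) f_j(x).
Evaluate each component's likelihood at the observed value:
  L_I = P(γ | comp) = 0.24
  L_II = P(γ | comp) = 0.28
  L_III = P(γ | comp) = 0.35
  L_IV = P(γ | comp) = 0.48
Weight by the priors:
  P(Z=I)·L_I = 0.33 × 0.24 = 0.0792
  P(Z=II)·L_II = 0.35 × 0.28 = 0.098
  P(Z=III)·L_III = 0.15 × 0.35 = 0.0525
  P(Z=IV)·L_IV = 0.17 × 0.48 = 0.0816
Evidence: 0.0792 + 0.098 + 0.0525 + 0.0816 = 0.3113
P(Population III | x) = 0.0525 / 0.3113 ≈ 0.169

0.169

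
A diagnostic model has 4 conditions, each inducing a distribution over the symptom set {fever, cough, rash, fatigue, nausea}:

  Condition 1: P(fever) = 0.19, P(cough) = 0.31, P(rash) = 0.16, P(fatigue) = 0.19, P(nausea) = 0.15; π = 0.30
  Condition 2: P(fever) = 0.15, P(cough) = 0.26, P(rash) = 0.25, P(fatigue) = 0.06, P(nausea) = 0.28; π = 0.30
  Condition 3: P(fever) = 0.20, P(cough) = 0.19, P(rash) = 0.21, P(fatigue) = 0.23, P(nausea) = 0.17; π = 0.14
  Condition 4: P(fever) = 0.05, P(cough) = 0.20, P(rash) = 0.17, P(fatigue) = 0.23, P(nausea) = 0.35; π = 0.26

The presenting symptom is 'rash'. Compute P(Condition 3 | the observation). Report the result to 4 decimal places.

0.1495

Posterior ∝ prior × likelihood, so P(k | x) ∝ P(Z=k) f_k(x); normalise over all components.
Categorical probabilities:
  f_1 = P(rash | comp) = 0.16
  f_2 = P(rash | comp) = 0.25
  f_3 = P(rash | comp) = 0.21
  f_4 = P(rash | comp) = 0.17
Prior × likelihood for each component:
  P(Z=1)·f_1 = 0.30 × 0.16 = 0.048
  P(Z=2)·f_2 = 0.30 × 0.25 = 0.075
  P(Z=3)·f_3 = 0.14 × 0.21 = 0.0294
  P(Z=4)·f_4 = 0.26 × 0.17 = 0.0442
Denominator: 0.048 + 0.075 + 0.0294 + 0.0442 = 0.1966
P(Condition 3 | the observation) = 0.0294 / 0.1966 ≈ 0.1495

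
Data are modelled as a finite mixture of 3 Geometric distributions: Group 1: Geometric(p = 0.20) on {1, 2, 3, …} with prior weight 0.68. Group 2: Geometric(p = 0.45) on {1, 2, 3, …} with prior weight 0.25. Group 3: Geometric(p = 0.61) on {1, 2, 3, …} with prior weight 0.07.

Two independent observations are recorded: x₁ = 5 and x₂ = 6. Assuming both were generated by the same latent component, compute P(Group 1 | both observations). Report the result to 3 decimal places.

0.939

By Bayes' theorem, P(k | x) = P(Z=k) f_k(x) / Σ_j P(Z=j) f_j(x).
Since both observations come from the same component, the likelihood for component k is f_k(x₁)·f_k(x₂).
  f_1 = [0.20·(1−0.20)^4 = 0.20·0.4096 = 0.08192] × [0.065536] = 0.00536871
  f_2 = [0.45·(1−0.45)^4 = 0.45·0.0915063 = 0.0411778] × [0.0226478] = 0.000932587
  f_3 = [0.61·(1−0.61)^4 = 0.61·0.0231344 = 0.014112] × [0.00550368] = 7.76678e-05
Unnormalised posteriors:
  P(Z=1)·f_1 = 0.68 × 0.00536871 = 0.00365072
  P(Z=2)·f_2 = 0.25 × 0.000932587 = 0.000233147
  P(Z=3)·f_3 = 0.07 × 7.76678e-05 = 5.43675e-06
Sum: 0.00365072 + 0.000233147 + 5.43675e-06 = 0.00388931
Responsibility of Group 1: 0.00365072 / 0.00388931 ≈ 0.939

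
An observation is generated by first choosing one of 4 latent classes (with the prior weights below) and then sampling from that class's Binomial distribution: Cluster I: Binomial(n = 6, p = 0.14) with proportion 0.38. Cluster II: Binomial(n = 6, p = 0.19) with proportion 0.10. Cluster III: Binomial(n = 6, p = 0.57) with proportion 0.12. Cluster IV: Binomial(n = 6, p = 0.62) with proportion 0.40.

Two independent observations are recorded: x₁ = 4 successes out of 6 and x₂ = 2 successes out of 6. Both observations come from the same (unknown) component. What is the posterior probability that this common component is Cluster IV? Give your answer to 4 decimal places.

0.7059

Posterior ∝ prior × likelihood, so P(k | x) ∝ π_k f_k(x); normalise over all components.
Since both observations come from the same component, the likelihood for component k is f_k(x₁)·f_k(x₂).
  f_I = [C(6,4)·0.14^4·0.86^2 = 15·0.00038416·0.7396 = 0.00426187] × [0.16082] = 0.000685396
  f_II = [C(6,4)·0.19^4·0.81^2 = 15·0.00130321·0.6561 = 0.0128255] × [0.233098] = 0.00298961
  f_III = [C(6,4)·0.57^4·0.43^2 = 15·0.10556·0.1849 = 0.292771] × [0.166615] = 0.0487801
  f_IV = [C(6,4)·0.62^4·0.38^2 = 15·0.147763·0.1444 = 0.320055] × [0.120229] = 0.0384799
Prior × likelihood for each component:
  π_I·f_I = 0.38 × 0.000685396 = 0.00026045
  π_II·f_II = 0.10 × 0.00298961 = 0.000298961
  π_III·f_III = 0.12 × 0.0487801 = 0.00585361
  π_IV·f_IV = 0.40 × 0.0384799 = 0.015392
Denominator: 0.00026045 + 0.000298961 + 0.00585361 + 0.015392 = 0.021805
So the posterior for Cluster IV is 0.015392 / 0.021805 ≈ 0.7059.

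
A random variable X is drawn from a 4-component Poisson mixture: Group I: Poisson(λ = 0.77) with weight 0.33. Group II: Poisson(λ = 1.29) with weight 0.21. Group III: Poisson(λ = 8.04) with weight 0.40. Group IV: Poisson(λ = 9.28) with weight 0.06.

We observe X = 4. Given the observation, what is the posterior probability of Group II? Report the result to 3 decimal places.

By Bayes' theorem, P(k | x) = P(Z=k) f_k(x) / Σ_j P(Z=j) f_j(x).
Evaluate each component's likelihood at the observed value:
  p_I = 0.0067818
  p_II = 0.031762
  p_III = 0.0561158
  p_IV = 0.0288222
Unnormalised posteriors:
  P(Z=I)·p_I = 0.33 × 0.0067818 = 0.00223799
  P(Z=II)·p_II = 0.21 × 0.031762 = 0.00667002
  P(Z=III)·p_III = 0.40 × 0.0561158 = 0.0224463
  P(Z=IV)·p_IV = 0.06 × 0.0288222 = 0.00172933
Normaliser: 0.00223799 + 0.00667002 + 0.0224463 + 0.00172933 = 0.0330837
P(Group II | 4) = 0.00667002 / 0.0330837 ≈ 0.202

0.202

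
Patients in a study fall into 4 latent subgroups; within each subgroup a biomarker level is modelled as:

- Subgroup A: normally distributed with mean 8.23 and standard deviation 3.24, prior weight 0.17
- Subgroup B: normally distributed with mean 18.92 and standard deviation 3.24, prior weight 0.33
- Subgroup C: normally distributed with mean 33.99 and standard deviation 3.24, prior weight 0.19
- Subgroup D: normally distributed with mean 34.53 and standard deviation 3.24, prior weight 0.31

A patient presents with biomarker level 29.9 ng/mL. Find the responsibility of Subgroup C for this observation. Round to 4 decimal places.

The responsibility of component k is π_k f_k(x) divided by Σ_j π_j f_j(x).
Normal densities:
  f_A = (1/(3.24·√(2π)))·exp(−(29.9−8.23)²/(2·3.24²)) = 0.123130·exp(-22.36649) = 2.3808e-11
  f_B = (1/(3.24·√(2π)))·exp(−(29.9−18.92)²/(2·3.24²)) = 0.123130·exp(-5.74228) = 0.000394932
  f_C = (1/(3.24·√(2π)))·exp(−(29.9−33.99)²/(2·3.24²)) = 0.123130·exp(-0.79676) = 0.0555057
  f_D = (1/(3.24·√(2π)))·exp(−(29.9−34.53)²/(2·3.24²)) = 0.123130·exp(-1.02104) = 0.0443541
Prior × likelihood for each component:
  π_A·f_A = 0.17 × 2.3808e-11 = 4.04736e-12
  π_B·f_B = 0.33 × 0.000394932 = 0.000130328
  π_C·f_C = 0.19 × 0.0555057 = 0.0105461
  π_D·f_D = 0.31 × 0.0443541 = 0.0137498
Evidence: 4.04736e-12 + 0.000130328 + 0.0105461 + 0.0137498 = 0.0244262
P(Subgroup C | data) ≈ 0.4318

0.4318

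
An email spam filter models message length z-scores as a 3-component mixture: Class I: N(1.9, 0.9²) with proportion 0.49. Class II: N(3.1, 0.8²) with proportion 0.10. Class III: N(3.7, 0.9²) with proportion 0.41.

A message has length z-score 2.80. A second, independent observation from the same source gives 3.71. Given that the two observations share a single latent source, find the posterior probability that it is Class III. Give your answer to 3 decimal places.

0.661

Posterior ∝ prior × likelihood, so P(k | x) ∝ π_k f_k(x); normalise over all components.
Since both observations come from the same component, the likelihood for component k is f_k(x₁)·f_k(x₂).
  f_I = [(1/(0.9·√(2π)))·exp(−(2.80−1.9)²/(2·0.9²)) = 0.443269·exp(-0.50000) = 0.268856] × [0.0586679] = 0.0157732
  f_II = [(1/(0.8·√(2π)))·exp(−(2.80−3.1)²/(2·0.8²)) = 0.498678·exp(-0.07031) = 0.464819] × [0.37288] = 0.173322
  f_III = [(1/(0.9·√(2π)))·exp(−(2.80−3.7)²/(2·0.9²)) = 0.443269·exp(-0.50000) = 0.268856] × [0.443242] = 0.119168
Multiply by the mixture weights:
  π_I·f_I = 0.49 × 0.0157732 = 0.00772889
  π_II·f_II = 0.10 × 0.173322 = 0.0173322
  π_III·f_III = 0.41 × 0.119168 = 0.048859
Marginal: 0.00772889 + 0.0173322 + 0.048859 = 0.0739201
P(Class III | x₁,x₂) ≈ 0.661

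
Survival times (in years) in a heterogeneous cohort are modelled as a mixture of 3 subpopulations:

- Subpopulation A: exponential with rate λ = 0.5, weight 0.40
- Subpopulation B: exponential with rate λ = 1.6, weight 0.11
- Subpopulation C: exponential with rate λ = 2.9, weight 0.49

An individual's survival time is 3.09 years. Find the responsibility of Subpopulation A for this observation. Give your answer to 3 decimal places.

By Bayes' theorem, P(k | x) = π_k f_k(x) / Σ_j π_j f_j(x).
Exponential densities:
  L_A = 0.5·e^(−0.5·3.09) = 0.5·e^(−1.5450) = 0.106656
  L_B = 1.6·e^(−1.6·3.09) = 1.6·e^(−4.9440) = 0.0114017
  L_C = 2.9·e^(−2.9·3.09) = 2.9·e^(−8.9610) = 0.000372122
Multiply by the mixture weights:
  π_A·L_A = 0.40 × 0.106656 = 0.0426624
  π_B·L_B = 0.11 × 0.0114017 = 0.00125418
  π_C·L_C = 0.49 × 0.000372122 = 0.00018234
Denominator: 0.0426624 + 0.00125418 + 0.00018234 = 0.0440989
So the posterior for Subpopulation A is 0.0426624 / 0.0440989 ≈ 0.967.

0.967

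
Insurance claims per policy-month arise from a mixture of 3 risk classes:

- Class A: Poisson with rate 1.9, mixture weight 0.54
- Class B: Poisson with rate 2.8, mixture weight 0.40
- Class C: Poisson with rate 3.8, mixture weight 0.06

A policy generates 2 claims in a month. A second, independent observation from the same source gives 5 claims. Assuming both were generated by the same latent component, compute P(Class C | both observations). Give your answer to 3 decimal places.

0.100

Posterior ∝ prior × likelihood, so P(k | x) ∝ π_k f_k(x); normalise over all components.
Since both observations come from the same component, the likelihood for component k is f_k(x₁)·f_k(x₂).
  p_A = [e^(−1.9)·1.9^2/2! = 0.269971] × [0.0308622] = 0.00833192
  p_B = [e^(−2.8)·2.8^2/2! = 0.238375] × [0.0872136] = 0.0207896
  p_C = [e^(−3.8)·3.8^2/2! = 0.161517] × [0.147713] = 0.0238581
Multiply by the mixture weights:
  π_A·p_A = 0.54 × 0.00833192 = 0.00449924
  π_B·p_B = 0.40 × 0.0207896 = 0.00831584
  π_C·p_C = 0.06 × 0.0238581 = 0.00143149
Sum: 0.00449924 + 0.00831584 + 0.00143149 = 0.0142466
Responsibility of Class C: 0.00143149 / 0.0142466 ≈ 0.100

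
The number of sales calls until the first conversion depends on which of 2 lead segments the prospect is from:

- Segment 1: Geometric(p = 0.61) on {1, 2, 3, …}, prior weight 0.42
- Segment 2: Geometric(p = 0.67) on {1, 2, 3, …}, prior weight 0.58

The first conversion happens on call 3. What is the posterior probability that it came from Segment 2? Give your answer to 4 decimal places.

The responsibility of component k is P(Z=k) f_k(x) divided by Σ_j P(Z=j) f_j(x).
Geometric probabilities:
  f_1 = 0.092781
  f_2 = 0.072963
Weight by the priors:
  P(Z=1)·f_1 = 0.42 × 0.092781 = 0.038968
  P(Z=2)·f_2 = 0.58 × 0.072963 = 0.0423185
Sum: 0.038968 + 0.0423185 = 0.0812866
P(Segment 2 | 3) ≈ 0.5206

0.5206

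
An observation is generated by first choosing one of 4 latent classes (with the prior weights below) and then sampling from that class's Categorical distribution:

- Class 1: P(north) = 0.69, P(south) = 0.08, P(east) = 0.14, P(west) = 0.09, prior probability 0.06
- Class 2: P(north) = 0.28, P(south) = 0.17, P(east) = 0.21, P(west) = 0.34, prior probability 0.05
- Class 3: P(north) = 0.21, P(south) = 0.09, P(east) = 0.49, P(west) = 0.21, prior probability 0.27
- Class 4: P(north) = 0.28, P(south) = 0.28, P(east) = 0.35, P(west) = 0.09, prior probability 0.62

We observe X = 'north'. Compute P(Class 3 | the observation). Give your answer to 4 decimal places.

0.1985

The responsibility of component k is w_k f_k(x) divided by Σ_j w_j f_j(x).
Evaluate each component's likelihood at the observed value:
  L_1 = P(north | comp) = 0.69
  L_2 = P(north | comp) = 0.28
  L_3 = P(north | comp) = 0.21
  L_4 = P(north | comp) = 0.28
Multiply by the mixture weights:
  w_1·L_1 = 0.06 × 0.69 = 0.0414
  w_2·L_2 = 0.05 × 0.28 = 0.014
  w_3·L_3 = 0.27 × 0.21 = 0.0567
  w_4·L_4 = 0.62 × 0.28 = 0.1736
Normaliser: 0.0414 + 0.014 + 0.0567 + 0.1736 = 0.2857
P(Class 3 | the observation) = 0.0567 / 0.2857 ≈ 0.1985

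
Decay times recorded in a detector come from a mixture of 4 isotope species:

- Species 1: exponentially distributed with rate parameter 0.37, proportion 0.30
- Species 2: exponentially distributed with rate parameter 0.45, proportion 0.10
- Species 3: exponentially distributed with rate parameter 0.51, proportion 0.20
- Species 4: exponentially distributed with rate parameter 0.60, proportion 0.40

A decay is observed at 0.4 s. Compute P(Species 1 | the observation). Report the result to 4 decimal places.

The responsibility of component k is π_k f_k(x) divided by Σ_j π_j f_j(x).
Component likelihoods at x = 0.4 s:
  p_1 = 0.37·e^(−0.37·0.4) = 0.37·e^(−0.1480) = 0.3191
  p_2 = 0.45·e^(−0.45·0.4) = 0.45·e^(−0.1800) = 0.375872
  p_3 = 0.51·e^(−0.51·0.4) = 0.51·e^(−0.2040) = 0.415886
  p_4 = 0.60·e^(−0.60·0.4) = 0.60·e^(−0.2400) = 0.471977
Unnormalised posteriors:
  π_1·p_1 = 0.30 × 0.3191 = 0.0957299
  π_2·p_2 = 0.10 × 0.375872 = 0.0375872
  π_3·p_3 = 0.20 × 0.415886 = 0.0831772
  π_4·p_4 = 0.40 × 0.471977 = 0.188791
Evidence: 0.0957299 + 0.0375872 + 0.0831772 + 0.188791 = 0.405285
P(Species 1 | x) = 0.0957299 / 0.405285 ≈ 0.2362

0.2362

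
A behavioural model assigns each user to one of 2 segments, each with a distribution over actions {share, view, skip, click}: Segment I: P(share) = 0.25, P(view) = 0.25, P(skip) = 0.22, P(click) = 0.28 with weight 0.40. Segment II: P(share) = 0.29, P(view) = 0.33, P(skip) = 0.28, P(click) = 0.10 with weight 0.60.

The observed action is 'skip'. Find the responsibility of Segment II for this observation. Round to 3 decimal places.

P(component k | x) = π_k·f_k(x) / marginal(x), where marginal(x) = Σ_j π_j·f_j(x).
Evaluate each component's likelihood at the observed value:
  p_I = 0.22
  p_II = 0.28
Multiply by the mixture weights:
  π_I·p_I = 0.40 × 0.22 = 0.088
  π_II·p_II = 0.60 × 0.28 = 0.168
Sum: 0.088 + 0.168 = 0.256
So the posterior for Segment II is 0.168 / 0.256 ≈ 0.656.

0.656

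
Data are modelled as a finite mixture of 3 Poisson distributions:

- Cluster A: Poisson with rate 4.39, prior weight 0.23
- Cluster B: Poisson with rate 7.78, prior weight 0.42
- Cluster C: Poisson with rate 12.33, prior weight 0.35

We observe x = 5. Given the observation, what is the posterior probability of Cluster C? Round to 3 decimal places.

Posterior ∝ prior × likelihood, so P(k | x) ∝ π_k f_k(x); normalise over all components.
Evaluate each component's likelihood at the observed value:
  f_A = 0.168496
  f_B = 0.09929
  f_C = 0.0104902
Weight by the priors:
  π_A·f_A = 0.23 × 0.168496 = 0.038754
  π_B·f_B = 0.42 × 0.09929 = 0.0417018
  π_C·f_C = 0.35 × 0.0104902 = 0.00367156
Sum: 0.038754 + 0.0417018 + 0.00367156 = 0.0841274
So the posterior for Cluster C is 0.00367156 / 0.0841274 ≈ 0.044.

0.044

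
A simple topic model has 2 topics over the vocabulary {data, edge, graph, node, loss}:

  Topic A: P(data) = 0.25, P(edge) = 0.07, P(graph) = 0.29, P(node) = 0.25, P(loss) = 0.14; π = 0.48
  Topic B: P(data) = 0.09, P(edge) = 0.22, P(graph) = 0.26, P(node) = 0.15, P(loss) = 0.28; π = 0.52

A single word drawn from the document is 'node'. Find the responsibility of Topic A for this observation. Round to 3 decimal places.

P(component k | x) = w_k·f_k(x) / marginal(x), where marginal(x) = Σ_j w_j·f_j(x).
Categorical probabilities:
  f_A = 0.25
  f_B = 0.15
Prior × likelihood for each component:
  w_A·f_A = 0.48 × 0.25 = 0.12
  w_B·f_B = 0.52 × 0.15 = 0.078
Normaliser: 0.12 + 0.078 = 0.198
So the posterior for Topic A is 0.12 / 0.198 ≈ 0.606.

0.606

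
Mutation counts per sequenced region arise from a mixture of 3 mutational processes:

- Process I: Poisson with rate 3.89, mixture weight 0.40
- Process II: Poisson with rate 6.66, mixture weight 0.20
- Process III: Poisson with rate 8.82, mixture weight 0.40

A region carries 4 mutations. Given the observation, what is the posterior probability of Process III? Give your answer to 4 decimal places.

0.1308

P(component k | x) = π_k·f_k(x) / marginal(x), where marginal(x) = Σ_j π_j·f_j(x).
Poisson probabilities:
  L_I = e^(−3.89)·3.89^4/4! = 0.195066
  L_II = e^(−6.66)·6.66^4/4! = 0.105023
  L_III = e^(−8.82)·8.82^4/4! = 0.0372551
Multiply by the mixture weights:
  π_I·L_I = 0.40 × 0.195066 = 0.0780264
  π_II·L_II = 0.20 × 0.105023 = 0.0210046
  π_III·L_III = 0.40 × 0.0372551 = 0.014902
Sum: 0.0780264 + 0.0210046 + 0.014902 = 0.113933
P(Process III | data) = 0.014902 / 0.113933 ≈ 0.1308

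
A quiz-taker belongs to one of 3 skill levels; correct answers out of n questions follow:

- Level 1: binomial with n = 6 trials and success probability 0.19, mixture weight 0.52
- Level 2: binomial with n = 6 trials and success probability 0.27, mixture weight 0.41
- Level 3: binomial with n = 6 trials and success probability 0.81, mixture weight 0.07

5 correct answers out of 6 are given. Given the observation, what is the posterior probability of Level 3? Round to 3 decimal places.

0.897

P(component k | x) = P(Z=k)·f_k(x) / marginal(x), where marginal(x) = Σ_j P(Z=j)·f_j(x).
Component likelihoods at x = 5 correct answers out of 6:
  L_1 = 0.00120338
  L_2 = 0.00628482
  L_3 = 0.397493
Multiply by the mixture weights:
  P(Z=1)·L_1 = 0.52 × 0.00120338 = 0.00062576
  P(Z=2)·L_2 = 0.41 × 0.00628482 = 0.00257678
  P(Z=3)·L_3 = 0.07 × 0.397493 = 0.0278245
Normaliser: 0.00062576 + 0.00257678 + 0.0278245 = 0.0310271
P(Level 3 | x) ≈ 0.897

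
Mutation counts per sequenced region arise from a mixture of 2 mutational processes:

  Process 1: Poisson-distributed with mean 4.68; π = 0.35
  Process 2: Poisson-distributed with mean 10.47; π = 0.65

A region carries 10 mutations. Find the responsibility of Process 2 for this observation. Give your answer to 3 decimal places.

0.947

Apply Bayes' rule: the posterior for each component is proportional to its prior times its likelihood at x.
Component likelihoods at x = 10 mutations:
  L_1 = e^(−4.68)·4.68^10/10! = 0.0128884
  L_2 = e^(−10.47)·10.47^10/10! = 0.123777
Unnormalised posteriors:
  π_1·L_1 = 0.35 × 0.0128884 = 0.00451092
  π_2·L_2 = 0.65 × 0.123777 = 0.0804552
Marginal: 0.00451092 + 0.0804552 = 0.0849661
So the posterior for Process 2 is 0.0804552 / 0.0849661 ≈ 0.947.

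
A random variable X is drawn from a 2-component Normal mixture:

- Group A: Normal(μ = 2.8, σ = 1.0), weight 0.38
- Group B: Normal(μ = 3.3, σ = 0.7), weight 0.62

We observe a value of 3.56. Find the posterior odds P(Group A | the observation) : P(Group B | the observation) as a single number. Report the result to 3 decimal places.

Only the two components matter; the odds are (P(Z=i) f_i(x)) / (P(Z=j) f_j(x)).
Component likelihoods at x = 3.56:
  f_A = (1/(1.0·√(2π)))·exp(−(3.56−2.8)²/(2·1.0²)) = 0.398942·exp(-0.28880) = 0.298872
  f_B = (1/(0.7·√(2π)))·exp(−(3.56−3.3)²/(2·0.7²)) = 0.569918·exp(-0.06898) = 0.53193
Odds = (0.38/0.62) × (0.298872/0.53193) = 0.612903 × 0.561864 ≈ 0.344

0.344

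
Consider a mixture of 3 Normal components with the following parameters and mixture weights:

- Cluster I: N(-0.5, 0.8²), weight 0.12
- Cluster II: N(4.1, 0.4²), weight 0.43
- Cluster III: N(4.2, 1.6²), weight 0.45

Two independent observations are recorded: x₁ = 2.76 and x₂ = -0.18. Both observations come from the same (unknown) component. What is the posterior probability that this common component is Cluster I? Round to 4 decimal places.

0.0153

By Bayes' theorem, P(k | x) = π_k f_k(x) / Σ_j π_j f_j(x).
Since both observations come from the same component, the likelihood for component k is f_k(x₁)·f_k(x₂).
  f_I = [0.000123582] × [0.460338] = 5.68893e-05
  f_II = [0.00364683] × [1.37297e-25] = 5.007e-28
  f_III = [0.166303] × [0.00588178] = 0.00097816
Multiply by the mixture weights:
  π_I·f_I = 0.12 × 5.68893e-05 = 6.82672e-06
  π_II·f_II = 0.43 × 5.007e-28 = 2.15301e-28
  π_III·f_III = 0.45 × 0.00097816 = 0.000440172
Marginal: 6.82672e-06 + 2.15301e-28 + 0.000440172 = 0.000446999
P(Cluster I | x₁,x₂) = 6.82672e-06 / 0.000446999 ≈ 0.0153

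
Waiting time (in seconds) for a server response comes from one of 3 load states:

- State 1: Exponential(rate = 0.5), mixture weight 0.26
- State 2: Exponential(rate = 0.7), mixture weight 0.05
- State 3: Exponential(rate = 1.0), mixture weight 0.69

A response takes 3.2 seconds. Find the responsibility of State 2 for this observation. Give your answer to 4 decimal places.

The responsibility of component k is w_k f_k(x) divided by Σ_j w_j f_j(x).
Component likelihoods at x = 3.2 seconds:
  f_1 = 0.5·e^(−0.5·3.2) = 0.5·e^(−1.6000) = 0.100948
  f_2 = 0.7·e^(−0.7·3.2) = 0.7·e^(−2.2400) = 0.074521
  f_3 = 1.0·e^(−1.0·3.2) = 1.0·e^(−3.2000) = 0.0407622
Prior × likelihood for each component:
  w_1·f_1 = 0.26 × 0.100948 = 0.0262465
  w_2·f_2 = 0.05 × 0.074521 = 0.00372605
  w_3·f_3 = 0.69 × 0.0407622 = 0.0281259
Sum: 0.0262465 + 0.00372605 + 0.0281259 = 0.0580985
So the posterior for State 2 is 0.00372605 / 0.0580985 ≈ 0.0641.

0.0641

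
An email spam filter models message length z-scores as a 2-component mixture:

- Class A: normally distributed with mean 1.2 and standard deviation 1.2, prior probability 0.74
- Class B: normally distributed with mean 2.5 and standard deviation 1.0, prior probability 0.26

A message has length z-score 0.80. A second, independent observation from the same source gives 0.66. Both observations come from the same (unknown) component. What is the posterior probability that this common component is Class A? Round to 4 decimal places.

0.9750

The responsibility of component k is w_k f_k(x) divided by Σ_j w_j f_j(x).
Since both observations come from the same component, the likelihood for component k is f_k(x₁)·f_k(x₂).
  p_A = [0.314486] × [0.300439] = 0.0944839
  p_B = [0.0940491] × [0.0734068] = 0.00690384
Multiply by the mixture weights:
  w_A·p_A = 0.74 × 0.0944839 = 0.0699181
  w_B·p_B = 0.26 × 0.00690384 = 0.001795
Evidence: 0.0699181 + 0.001795 = 0.0717131
So the posterior for Class A is 0.0699181 / 0.0717131 ≈ 0.9750.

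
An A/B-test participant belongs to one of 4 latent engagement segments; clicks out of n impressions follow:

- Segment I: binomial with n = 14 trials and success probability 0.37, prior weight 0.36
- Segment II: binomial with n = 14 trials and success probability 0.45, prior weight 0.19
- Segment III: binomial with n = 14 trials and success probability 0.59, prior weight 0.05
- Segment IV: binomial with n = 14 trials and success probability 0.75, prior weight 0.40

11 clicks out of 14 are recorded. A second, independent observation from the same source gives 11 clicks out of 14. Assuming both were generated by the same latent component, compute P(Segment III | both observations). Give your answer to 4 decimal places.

0.0122

By Bayes' theorem, P(k | x) = π_k f_k(x) / Σ_j π_j f_j(x).
Since both observations come from the same component, the likelihood for component k is f_k(x₁)·f_k(x₂).
  f_I = [0.00161935] × [0.00161935] = 2.62231e-06
  f_II = [0.00927955] × [0.00927955] = 8.61101e-05
  f_III = [0.0756528] × [0.0756528] = 0.00572335
  f_IV = [0.240212] × [0.240212] = 0.057702
Unnormalised posteriors:
  π_I·f_I = 0.36 × 2.62231e-06 = 9.44032e-07
  π_II·f_II = 0.19 × 8.61101e-05 = 1.63609e-05
  π_III·f_III = 0.05 × 0.00572335 = 0.000286167
  π_IV·f_IV = 0.40 × 0.057702 = 0.0230808
Sum: 9.44032e-07 + 1.63609e-05 + 0.000286167 + 0.0230808 = 0.0233843
P(Segment III | data) = 0.000286167 / 0.0233843 ≈ 0.0122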